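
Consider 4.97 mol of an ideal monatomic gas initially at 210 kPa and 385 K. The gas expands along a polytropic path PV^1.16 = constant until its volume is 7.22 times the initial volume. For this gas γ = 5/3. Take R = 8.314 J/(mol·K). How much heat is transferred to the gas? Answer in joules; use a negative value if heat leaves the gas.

V₁ = nRT₁/P₁ = 4.97×8.314×385/210 = 75.8 L.
Polytropic n=1.16: T₂ = T₁(V₁/V₂)^(n−1) = 385×(0.139)^0.16 = 281 K; P₂ = P₁(V₁/V₂)^n = 21.2 kPa.
W = (P₁V₁−P₂V₂)/(n−1) = (210×75.8−21.2×547)/0.16 = 27000 J.
ΔU = nCvΔT = 4.97×12.5×(281−385) = -6470 J.
Q = ΔU + W = 20500 J.

20500 J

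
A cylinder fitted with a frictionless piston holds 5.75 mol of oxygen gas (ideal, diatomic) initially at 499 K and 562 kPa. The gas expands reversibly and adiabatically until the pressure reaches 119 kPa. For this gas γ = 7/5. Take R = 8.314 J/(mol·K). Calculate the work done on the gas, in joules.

-21400 J

V₁ = nRT₁/P₁ = 5.75×8.314×499/562 = 42.4 L.
Adiabatic: T₂/T₁ = (P₂/P₁)^((γ−1)/γ) ⇒ T₂ = 499×(0.212)^0.286 = 320 K; V₂ = 129 L.
ΔU = nCvΔT = 5.75×20.8×(320−499) = -21400 J.
Q = 0 for an adiabatic process, so W = −ΔU = 21400 J.
Work done on the gas = −W_by = -21400 J.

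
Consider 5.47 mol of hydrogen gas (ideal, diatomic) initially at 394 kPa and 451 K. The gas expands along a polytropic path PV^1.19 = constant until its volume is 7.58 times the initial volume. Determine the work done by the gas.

V₁ = nRT₁/P₁ = 5.47×8.314×451/394 = 52.1 L.
Polytropic n=1.19: T₂ = T₁(V₁/V₂)^(n−1) = 451×(0.132)^0.19 = 307 K; P₂ = P₁(V₁/V₂)^n = 35.4 kPa.
W = (P₁V₁−P₂V₂)/(n−1) = (394×52.1−35.4×395)/0.19 = 34500 J.

34500 J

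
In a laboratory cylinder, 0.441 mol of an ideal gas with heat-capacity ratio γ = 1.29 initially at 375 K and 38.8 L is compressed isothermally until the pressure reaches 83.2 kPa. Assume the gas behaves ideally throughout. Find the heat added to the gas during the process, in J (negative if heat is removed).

-1170 J

P₁ = nRT₁/V₁ = 0.441×8.314×375/38.8 = 35.4 kPa.
Isothermal: T stays 375 K; PV = const ⇒ V₂ = 16.5 L, P₂ = 83.2 kPa.
ΔU = 0 (ideal gas, T constant).
W = nRT ln(V₂/V₁) = 0.441×8.314×375×ln(0.426) = -1170 J.
Q = ΔU + W = -1170 J.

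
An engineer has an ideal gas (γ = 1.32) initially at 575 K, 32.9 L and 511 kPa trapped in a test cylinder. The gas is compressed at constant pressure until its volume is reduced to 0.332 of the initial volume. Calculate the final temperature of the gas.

Isobaric: P stays 511 kPa; V/T = const ⇒ T₂ = 191 K, V₂ = 10.9 L.

191 K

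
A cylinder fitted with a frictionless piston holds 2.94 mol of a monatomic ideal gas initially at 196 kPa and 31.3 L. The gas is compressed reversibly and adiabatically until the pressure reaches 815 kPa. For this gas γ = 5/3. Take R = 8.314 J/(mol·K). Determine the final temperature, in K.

T₁ = P₁V₁/(nR) = 196×31.3/(2.94×8.314) = 251 K.
Adiabatic: T₂/T₁ = (P₂/P₁)^((γ−1)/γ) ⇒ T₂ = 251×(4.16)^0.400 = 444 K; V₂ = 13.3 L.

444 K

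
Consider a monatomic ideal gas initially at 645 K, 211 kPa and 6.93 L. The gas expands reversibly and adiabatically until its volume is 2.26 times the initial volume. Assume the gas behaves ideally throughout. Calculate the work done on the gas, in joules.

-920 J

n = P₁V₁/(RT₁) = 211×6.93/(8.314×645) = 0.273 mol.
Adiabatic: TV^(γ−1) = const ⇒ T₂ = 645×(0.442)^0.667 = 375 K; PV^γ = const ⇒ P₂ = 54.2 kPa.
ΔU = nCvΔT = 0.273×12.5×(375−645) = -920 J.
Q = 0 for an adiabatic process, so W = −ΔU = 920 J.
Work done on the gas = −W_by = -920 J.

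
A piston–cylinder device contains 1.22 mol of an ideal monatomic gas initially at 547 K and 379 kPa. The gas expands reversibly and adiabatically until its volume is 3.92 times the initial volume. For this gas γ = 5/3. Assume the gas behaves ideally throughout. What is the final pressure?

38.9 kPa

V₁ = nRT₁/P₁ = 1.22×8.314×547/379 = 14.6 L.
Adiabatic: TV^(γ−1) = const ⇒ T₂ = 547×(0.255)^0.667 = 220 K; PV^γ = const ⇒ P₂ = 38.9 kPa.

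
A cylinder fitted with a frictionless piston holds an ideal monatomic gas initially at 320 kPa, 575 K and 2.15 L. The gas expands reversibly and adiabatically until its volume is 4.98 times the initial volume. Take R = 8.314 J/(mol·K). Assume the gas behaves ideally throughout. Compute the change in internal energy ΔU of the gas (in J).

n = P₁V₁/(RT₁) = 320×2.15/(8.314×575) = 0.144 mol.
Adiabatic: TV^(γ−1) = const ⇒ T₂ = 575×(0.201)^0.667 = 197 K; PV^γ = const ⇒ P₂ = 22.0 kPa.
For an ideal gas ΔU = nCvΔT with Cv = (3/2)R = 12.5 J/(mol·K).
ΔU = 0.144×12.5×(197−575) = -678 J.

-678 J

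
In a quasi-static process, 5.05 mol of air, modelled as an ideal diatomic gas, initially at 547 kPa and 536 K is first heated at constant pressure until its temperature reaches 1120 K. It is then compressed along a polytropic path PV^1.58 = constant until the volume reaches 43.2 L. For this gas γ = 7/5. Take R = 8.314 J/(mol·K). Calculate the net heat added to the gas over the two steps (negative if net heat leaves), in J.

104000 J

V₁ = nRT₁/P₁ = 5.05×8.314×536/547 = 41.1 L.
Step 1 — Isobaric: P stays 547 kPa; V/T = const ⇒ T₂ = 1120 K, V₂ = 86.0 L.
W = PΔV = 547×(86.0−41.1) kPa·L = 24500 J.
ΔU = nCvΔT = 5.05×20.8×(1120−536) = 61300 J.
Q = ΔU + W = nCpΔT = 85800 J.
State after step 1: P = 547 kPa, V = 86.0 L, T = 1120 K.
Step 2 — Polytropic n=1.58: T₂ = T₁(V₁/V₂)^(n−1) = 1120×(1.99)^0.58 = 1670 K; P₂ = P₁(V₁/V₂)^n = 1620 kPa.
W = (P₁V₁−P₂V₂)/(n−1) = (547×86.0−1620×43.2)/0.58 = -39800 J.
ΔU = nCvΔT = 5.05×20.8×(1670−1120) = 57700 J.
Q = ΔU + W = 17900 J.
Net over both steps: W = -15200 J, Q = 104000 J, ΔU = 119000 J.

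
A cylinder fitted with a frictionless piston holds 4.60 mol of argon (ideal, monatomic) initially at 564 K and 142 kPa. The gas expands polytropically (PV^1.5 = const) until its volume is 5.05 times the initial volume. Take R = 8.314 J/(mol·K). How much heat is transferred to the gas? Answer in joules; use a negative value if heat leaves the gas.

5990 J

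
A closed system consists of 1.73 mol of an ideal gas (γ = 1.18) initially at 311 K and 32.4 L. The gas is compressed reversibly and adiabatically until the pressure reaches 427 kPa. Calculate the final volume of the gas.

12.4 L

P₁ = nRT₁/V₁ = 1.73×8.314×311/32.4 = 138 kPa.
Adiabatic: T₂/T₁ = (P₂/P₁)^((γ−1)/γ) ⇒ T₂ = 311×(3.09)^0.153 = 369 K; V₂ = 12.4 L.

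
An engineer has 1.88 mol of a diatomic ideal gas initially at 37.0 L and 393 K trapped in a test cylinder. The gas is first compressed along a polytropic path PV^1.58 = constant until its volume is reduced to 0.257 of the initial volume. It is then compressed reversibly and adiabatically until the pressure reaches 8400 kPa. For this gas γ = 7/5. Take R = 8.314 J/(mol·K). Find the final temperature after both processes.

P₁ = nRT₁/V₁ = 1.88×8.314×393/37.0 = 166 kPa.
Step 1 — Polytropic n=1.58: T₂ = T₁(V₁/V₂)^(n−1) = 393×(3.89)^0.58 = 864 K; P₂ = P₁(V₁/V₂)^n = 1420 kPa.
W = (P₁V₁−P₂V₂)/(n−1) = (166×37.0−1420×9.51)/0.58 = -12700 J.
ΔU = nCvΔT = 1.88×20.8×(864−393) = 18400 J.
Q = ΔU + W = 5710 J.
State after step 1: P = 1420 kPa, V = 9.51 L, T = 864 K.
Step 2 — Adiabatic: T₂/T₁ = (P₂/P₁)^((γ−1)/γ) ⇒ T₂ = 864×(5.91)^0.286 = 1440 K; V₂ = 2.67 L.
ΔU = nCvΔT = 1.88×20.8×(1440−864) = 22300 J.
Q = 0 for an adiabatic process, so W = −ΔU = -22300 J.
Net over both steps: W = -35000 J, Q = 5710 J, ΔU = 40800 J.

1440 K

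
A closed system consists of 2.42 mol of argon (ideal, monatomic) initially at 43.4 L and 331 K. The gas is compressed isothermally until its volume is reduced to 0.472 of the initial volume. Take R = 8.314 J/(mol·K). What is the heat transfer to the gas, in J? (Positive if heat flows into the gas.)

P₁ = nRT₁/V₁ = 2.42×8.314×331/43.4 = 153 kPa.
Isothermal: T stays 331 K; PV = const ⇒ V₂ = 20.5 L, P₂ = 325 kPa.
ΔU = 0 (ideal gas, T constant).
W = nRT ln(V₂/V₁) = 2.42×8.314×331×ln(0.472) = -5000 J.
Q = ΔU + W = -5000 J.

-5000 J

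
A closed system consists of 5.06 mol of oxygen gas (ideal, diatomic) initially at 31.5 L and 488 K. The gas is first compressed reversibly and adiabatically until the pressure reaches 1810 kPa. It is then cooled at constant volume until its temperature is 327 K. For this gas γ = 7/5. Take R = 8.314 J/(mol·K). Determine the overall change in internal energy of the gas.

-16900 J

P₁ = nRT₁/V₁ = 5.06×8.314×488/31.5 = 652 kPa.
Step 1 — Adiabatic: T₂/T₁ = (P₂/P₁)^((γ−1)/γ) ⇒ T₂ = 488×(2.78)^0.286 = 653 K; V₂ = 15.2 L.
ΔU = nCvΔT = 5.06×20.8×(653−488) = 17400 J.
Q = 0 for an adiabatic process, so W = −ΔU = -17400 J.
State after step 1: P = 1810 kPa, V = 15.2 L, T = 653 K.
Step 2 — Isochoric: V stays 15.2 L; P/T = const ⇒ T₂ = 327 K, P₂ = 906 kPa.
W = 0 (no volume change).
ΔU = nCvΔT = 5.06×20.8×(327−653) = -34300 J.
Q = ΔU = -34300 J.
Net over both steps: W = -17400 J, Q = -34300 J, ΔU = -16900 J.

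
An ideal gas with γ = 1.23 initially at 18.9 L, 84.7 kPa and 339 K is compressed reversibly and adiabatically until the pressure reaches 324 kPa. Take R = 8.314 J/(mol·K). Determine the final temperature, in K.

436 K

Adiabatic: T₂/T₁ = (P₂/P₁)^((γ−1)/γ) ⇒ T₂ = 339×(3.83)^0.187 = 436 K; V₂ = 6.35 L.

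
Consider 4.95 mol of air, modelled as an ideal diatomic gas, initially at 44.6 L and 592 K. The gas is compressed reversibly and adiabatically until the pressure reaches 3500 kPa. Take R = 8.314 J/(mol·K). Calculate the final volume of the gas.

11.8 L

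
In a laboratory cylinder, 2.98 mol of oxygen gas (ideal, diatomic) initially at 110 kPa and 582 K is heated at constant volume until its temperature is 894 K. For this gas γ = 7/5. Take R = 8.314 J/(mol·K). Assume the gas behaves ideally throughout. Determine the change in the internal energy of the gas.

19300 J

V₁ = nRT₁/P₁ = 2.98×8.314×582/110 = 131 L.
Isochoric: V stays 131 L; P/T = const ⇒ T₂ = 894 K, P₂ = 169 kPa.
For an ideal gas ΔU = nCvΔT with Cv = (5/2)R = 20.8 J/(mol·K).
ΔU = 2.98×20.8×(894−582) = 19300 J.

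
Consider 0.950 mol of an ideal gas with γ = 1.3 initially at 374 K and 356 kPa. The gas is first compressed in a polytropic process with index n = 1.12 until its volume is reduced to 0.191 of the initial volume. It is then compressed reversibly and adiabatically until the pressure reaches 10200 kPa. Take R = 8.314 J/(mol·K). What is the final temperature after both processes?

645 K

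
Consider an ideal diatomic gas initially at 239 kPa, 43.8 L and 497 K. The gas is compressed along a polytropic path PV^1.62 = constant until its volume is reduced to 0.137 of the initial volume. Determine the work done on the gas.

41000 J

n = P₁V₁/(RT₁) = 239×43.8/(8.314×497) = 2.53 mol.
Polytropic n=1.62: T₂ = T₁(V₁/V₂)^(n−1) = 497×(7.30)^0.62 = 1700 K; P₂ = P₁(V₁/V₂)^n = 5980 kPa.
W = (P₁V₁−P₂V₂)/(n−1) = (239×43.8−5980×6.00)/0.62 = -41000 J.
Work done on the gas = −W_by = 41000 J.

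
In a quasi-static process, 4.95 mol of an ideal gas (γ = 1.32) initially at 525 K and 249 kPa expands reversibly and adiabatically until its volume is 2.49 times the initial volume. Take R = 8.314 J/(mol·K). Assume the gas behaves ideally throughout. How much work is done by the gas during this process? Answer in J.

17100 J

V₁ = nRT₁/P₁ = 4.95×8.314×525/249 = 86.8 L.
Adiabatic: TV^(γ−1) = const ⇒ T₂ = 525×(0.402)^0.320 = 392 K; PV^γ = const ⇒ P₂ = 74.7 kPa.
ΔU = nCvΔT = 4.95×26.0×(392−525) = -17100 J.
Q = 0 for an adiabatic process, so W = −ΔU = 17100 J.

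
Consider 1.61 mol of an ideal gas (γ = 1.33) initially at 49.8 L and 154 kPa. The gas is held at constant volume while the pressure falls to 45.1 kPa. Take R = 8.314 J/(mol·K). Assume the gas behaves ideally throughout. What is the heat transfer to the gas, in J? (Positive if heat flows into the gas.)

-16400 J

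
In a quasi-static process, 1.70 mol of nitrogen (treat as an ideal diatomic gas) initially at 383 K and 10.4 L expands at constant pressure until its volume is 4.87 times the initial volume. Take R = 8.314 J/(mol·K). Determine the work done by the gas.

20900 J

P₁ = nRT₁/V₁ = 1.70×8.314×383/10.4 = 521 kPa.
Isobaric: P stays 521 kPa; V/T = const ⇒ T₂ = 1870 K, V₂ = 50.6 L.
W = PΔV = 521×(50.6−10.4) kPa·L = 20900 J.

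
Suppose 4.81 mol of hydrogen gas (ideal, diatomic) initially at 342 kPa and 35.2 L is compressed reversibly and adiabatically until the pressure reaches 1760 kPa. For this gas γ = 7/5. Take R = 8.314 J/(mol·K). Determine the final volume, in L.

10.9 L

T₁ = P₁V₁/(nR) = 342×35.2/(4.81×8.314) = 301 K.
Adiabatic: T₂/T₁ = (P₂/P₁)^((γ−1)/γ) ⇒ T₂ = 301×(5.15)^0.286 = 481 K; V₂ = 10.9 L.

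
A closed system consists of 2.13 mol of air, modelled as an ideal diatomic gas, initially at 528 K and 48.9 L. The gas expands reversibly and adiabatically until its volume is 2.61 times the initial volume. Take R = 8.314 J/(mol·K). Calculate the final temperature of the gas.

360 K

P₁ = nRT₁/V₁ = 2.13×8.314×528/48.9 = 191 kPa.
Adiabatic: TV^(γ−1) = const ⇒ T₂ = 528×(0.383)^0.400 = 360 K; PV^γ = const ⇒ P₂ = 49.9 kPa.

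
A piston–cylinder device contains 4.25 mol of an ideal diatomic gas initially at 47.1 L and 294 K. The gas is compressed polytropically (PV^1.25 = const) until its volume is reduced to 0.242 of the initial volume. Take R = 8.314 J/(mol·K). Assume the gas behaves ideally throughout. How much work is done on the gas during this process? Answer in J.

17700 J

P₁ = nRT₁/V₁ = 4.25×8.314×294/47.1 = 221 kPa.
Polytropic n=1.25: T₂ = T₁(V₁/V₂)^(n−1) = 294×(4.13)^0.25 = 419 K; P₂ = P₁(V₁/V₂)^n = 1300 kPa.
W = (P₁V₁−P₂V₂)/(n−1) = (221×47.1−1300×11.4)/0.25 = -17700 J.
Work done on the gas = −W_by = 17700 J.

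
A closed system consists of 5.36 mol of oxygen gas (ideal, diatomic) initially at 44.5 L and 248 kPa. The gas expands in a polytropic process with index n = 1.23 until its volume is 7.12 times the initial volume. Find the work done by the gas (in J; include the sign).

17400 J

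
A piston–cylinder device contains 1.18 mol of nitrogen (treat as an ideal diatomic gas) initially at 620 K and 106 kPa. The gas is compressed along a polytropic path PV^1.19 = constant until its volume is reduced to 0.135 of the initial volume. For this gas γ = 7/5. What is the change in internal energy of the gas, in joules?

V₁ = nRT₁/P₁ = 1.18×8.314×620/106 = 57.4 L.
Polytropic n=1.19: T₂ = T₁(V₁/V₂)^(n−1) = 620×(7.41)^0.19 = 907 K; P₂ = P₁(V₁/V₂)^n = 1150 kPa.
For an ideal gas ΔU = nCvΔT with Cv = (5/2)R = 20.8 J/(mol·K).
ΔU = 1.18×20.8×(907−620) = 7040 J.

7040 J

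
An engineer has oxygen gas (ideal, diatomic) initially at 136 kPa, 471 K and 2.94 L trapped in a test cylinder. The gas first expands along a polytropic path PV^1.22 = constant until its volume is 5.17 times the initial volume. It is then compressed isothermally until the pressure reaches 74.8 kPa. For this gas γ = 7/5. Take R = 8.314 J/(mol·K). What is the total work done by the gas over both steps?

159 J

n = P₁V₁/(RT₁) = 136×2.94/(8.314×471) = 0.102 mol.
Step 1 — Polytropic n=1.22: T₂ = T₁(V₁/V₂)^(n−1) = 471×(0.193)^0.22 = 328 K; P₂ = P₁(V₁/V₂)^n = 18.3 kPa.
W = (P₁V₁−P₂V₂)/(n−1) = (136×2.94−18.3×15.2)/0.22 = 551 J.
ΔU = nCvΔT = 0.102×20.8×(328−471) = -303 J.
Q = ΔU + W = 248 J.
State after step 1: P = 18.3 kPa, V = 15.2 L, T = 328 K.
Step 2 — Isothermal: T stays 328 K; PV = const ⇒ V₂ = 3.72 L, P₂ = 74.8 kPa.
ΔU = 0 (ideal gas, T constant).
W = nRT ln(V₂/V₁) = 0.102×8.314×328×ln(0.245) = -392 J.
Q = ΔU + W = -392 J.
Net over both steps: W = 159 J, Q = -144 J, ΔU = -303 J.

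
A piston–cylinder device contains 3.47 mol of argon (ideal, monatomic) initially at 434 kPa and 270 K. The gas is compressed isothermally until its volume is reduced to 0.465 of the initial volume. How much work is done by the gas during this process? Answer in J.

-5960 J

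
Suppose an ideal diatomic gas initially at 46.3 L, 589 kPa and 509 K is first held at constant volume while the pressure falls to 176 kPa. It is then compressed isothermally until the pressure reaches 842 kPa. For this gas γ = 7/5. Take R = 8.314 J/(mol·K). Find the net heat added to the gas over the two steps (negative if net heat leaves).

n = P₁V₁/(RT₁) = 589×46.3/(8.314×509) = 6.44 mol.
Step 1 — Isochoric: V stays 46.3 L; P/T = const ⇒ T₂ = 152 K, P₂ = 176 kPa.
W = 0 (no volume change).
ΔU = nCvΔT = 6.44×20.8×(152−509) = -47800 J.
Q = ΔU = -47800 J.
State after step 1: P = 176 kPa, V = 46.3 L, T = 152 K.
Step 2 — Isothermal: T stays 152 K; PV = const ⇒ V₂ = 9.68 L, P₂ = 842 kPa.
ΔU = 0 (ideal gas, T constant).
W = nRT ln(V₂/V₁) = 6.44×8.314×152×ln(0.209) = -12800 J.
Q = ΔU + W = -12800 J.
Net over both steps: W = -12800 J, Q = -60600 J, ΔU = -47800 J.

-60600 J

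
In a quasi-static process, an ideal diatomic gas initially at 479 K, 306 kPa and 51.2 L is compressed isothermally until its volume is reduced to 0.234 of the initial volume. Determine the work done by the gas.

-22800 J

n = P₁V₁/(RT₁) = 306×51.2/(8.314×479) = 3.93 mol.
Isothermal: T stays 479 K; PV = const ⇒ V₂ = 12.0 L, P₂ = 1310 kPa.
W = nRT ln(V₂/V₁) = 3.93×8.314×479×ln(0.234) = -22800 J.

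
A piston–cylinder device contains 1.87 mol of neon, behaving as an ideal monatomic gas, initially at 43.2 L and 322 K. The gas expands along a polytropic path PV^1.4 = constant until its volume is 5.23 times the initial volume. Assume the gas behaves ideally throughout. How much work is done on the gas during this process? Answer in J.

-6060 J

P₁ = nRT₁/V₁ = 1.87×8.314×322/43.2 = 116 kPa.
Polytropic n=1.4: T₂ = T₁(V₁/V₂)^(n−1) = 322×(0.191)^0.40 = 166 K; P₂ = P₁(V₁/V₂)^n = 11.4 kPa.
W = (P₁V₁−P₂V₂)/(n−1) = (116×43.2−11.4×226)/0.40 = 6060 J.
Work done on the gas = −W_by = -6060 J.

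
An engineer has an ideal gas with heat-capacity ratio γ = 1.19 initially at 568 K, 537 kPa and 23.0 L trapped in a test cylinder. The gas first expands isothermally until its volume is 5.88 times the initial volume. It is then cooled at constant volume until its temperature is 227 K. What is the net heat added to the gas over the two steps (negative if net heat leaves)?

n = P₁V₁/(RT₁) = 537×23.0/(8.314×568) = 2.62 mol.
Step 1 — Isothermal: T stays 568 K; PV = const ⇒ V₂ = 135 L, P₂ = 91.3 kPa.
ΔU = 0 (ideal gas, T constant).
W = nRT ln(V₂/V₁) = 2.62×8.314×568×ln(5.88) = 21900 J.
Q = ΔU + W = 21900 J.
State after step 1: P = 91.3 kPa, V = 135 L, T = 568 K.
Step 2 — Isochoric: V stays 135 L; P/T = const ⇒ T₂ = 227 K, P₂ = 36.5 kPa.
W = 0 (no volume change).
ΔU = nCvΔT = 2.62×43.8×(227−568) = -39000 J.
Q = ΔU = -39000 J.
Net over both steps: W = 21900 J, Q = -17100 J, ΔU = -39000 J.

-17100 J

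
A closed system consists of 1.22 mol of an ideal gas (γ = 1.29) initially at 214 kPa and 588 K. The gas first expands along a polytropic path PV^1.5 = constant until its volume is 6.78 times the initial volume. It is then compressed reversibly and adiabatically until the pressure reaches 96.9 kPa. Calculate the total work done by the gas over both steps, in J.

2640 J

V₁ = nRT₁/P₁ = 1.22×8.314×588/214 = 27.9 L.
Step 1 — Polytropic n=1.5: T₂ = T₁(V₁/V₂)^(n−1) = 588×(0.147)^0.50 = 226 K; P₂ = P₁(V₁/V₂)^n = 12.1 kPa.
W = (P₁V₁−P₂V₂)/(n−1) = (214×27.9−12.1×189)/0.50 = 7350 J.
ΔU = nCvΔT = 1.22×28.7×(226−588) = -12700 J.
Q = ΔU + W = -5320 J.
State after step 1: P = 12.1 kPa, V = 189 L, T = 226 K.
Step 2 — Adiabatic: T₂/T₁ = (P₂/P₁)^((γ−1)/γ) ⇒ T₂ = 226×(7.99)^0.225 = 360 K; V₂ = 37.7 L.
ΔU = nCvΔT = 1.22×28.7×(360−226) = 4700 J.
Q = 0 for an adiabatic process, so W = −ΔU = -4700 J.
Net over both steps: W = 2640 J, Q = -5320 J, ΔU = -7960 J.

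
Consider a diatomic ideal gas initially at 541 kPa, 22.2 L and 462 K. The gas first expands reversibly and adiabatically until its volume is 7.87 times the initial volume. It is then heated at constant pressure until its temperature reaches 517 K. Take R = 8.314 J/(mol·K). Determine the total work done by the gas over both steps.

25000 J

n = P₁V₁/(RT₁) = 541×22.2/(8.314×462) = 3.13 mol.
Step 1 — Adiabatic: TV^(γ−1) = const ⇒ T₂ = 462×(0.127)^0.400 = 202 K; PV^γ = const ⇒ P₂ = 30.1 kPa.
ΔU = nCvΔT = 3.13×20.8×(202−462) = -16900 J.
Q = 0 for an adiabatic process, so W = −ΔU = 16900 J.
State after step 1: P = 30.1 kPa, V = 175 L, T = 202 K.
Step 2 — Isobaric: P stays 30.1 kPa; V/T = const ⇒ T₂ = 517 K, V₂ = 446 L.
W = PΔV = 30.1×(446−175) kPa·L = 8180 J.
ΔU = nCvΔT = 3.13×20.8×(517−202) = 20400 J.
Q = ΔU + W = nCpΔT = 28600 J.
Net over both steps: W = 25000 J, Q = 28600 J, ΔU = 3570 J.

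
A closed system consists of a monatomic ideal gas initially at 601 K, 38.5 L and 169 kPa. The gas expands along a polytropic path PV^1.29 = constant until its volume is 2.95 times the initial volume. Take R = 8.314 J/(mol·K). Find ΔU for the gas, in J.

n = P₁V₁/(RT₁) = 169×38.5/(8.314×601) = 1.30 mol.
Polytropic n=1.29: T₂ = T₁(V₁/V₂)^(n−1) = 601×(0.339)^0.29 = 439 K; P₂ = P₁(V₁/V₂)^n = 41.9 kPa.
For an ideal gas ΔU = nCvΔT with Cv = (3/2)R = 12.5 J/(mol·K).
ΔU = 1.30×12.5×(439−601) = -2630 J.

-2630 J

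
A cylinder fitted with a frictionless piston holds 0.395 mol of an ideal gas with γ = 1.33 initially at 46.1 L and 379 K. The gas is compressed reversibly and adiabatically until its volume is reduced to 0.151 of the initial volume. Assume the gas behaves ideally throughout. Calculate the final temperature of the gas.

P₁ = nRT₁/V₁ = 0.395×8.314×379/46.1 = 27.0 kPa.
Adiabatic: TV^(γ−1) = const ⇒ T₂ = 379×(6.62)^0.330 = 707 K; PV^γ = const ⇒ P₂ = 334 kPa.

707 K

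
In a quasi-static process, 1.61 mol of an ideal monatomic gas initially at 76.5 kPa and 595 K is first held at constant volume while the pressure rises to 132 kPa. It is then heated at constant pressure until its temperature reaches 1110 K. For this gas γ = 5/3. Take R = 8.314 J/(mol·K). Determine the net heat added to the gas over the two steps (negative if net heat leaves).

11500 J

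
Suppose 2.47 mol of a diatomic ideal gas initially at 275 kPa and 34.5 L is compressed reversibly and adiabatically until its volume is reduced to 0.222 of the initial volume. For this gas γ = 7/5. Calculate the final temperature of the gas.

844 K

T₁ = P₁V₁/(nR) = 275×34.5/(2.47×8.314) = 462 K.
Adiabatic: TV^(γ−1) = const ⇒ T₂ = 462×(4.50)^0.400 = 844 K; PV^γ = const ⇒ P₂ = 2260 kPa.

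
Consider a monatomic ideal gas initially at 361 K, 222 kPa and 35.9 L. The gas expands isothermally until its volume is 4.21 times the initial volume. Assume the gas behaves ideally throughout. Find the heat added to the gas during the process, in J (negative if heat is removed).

11500 J

n = P₁V₁/(RT₁) = 222×35.9/(8.314×361) = 2.66 mol.
Isothermal: T stays 361 K; PV = const ⇒ V₂ = 151 L, P₂ = 52.7 kPa.
ΔU = 0 (ideal gas, T constant).
W = nRT ln(V₂/V₁) = 2.66×8.314×361×ln(4.21) = 11500 J.
Q = ΔU + W = 11500 J.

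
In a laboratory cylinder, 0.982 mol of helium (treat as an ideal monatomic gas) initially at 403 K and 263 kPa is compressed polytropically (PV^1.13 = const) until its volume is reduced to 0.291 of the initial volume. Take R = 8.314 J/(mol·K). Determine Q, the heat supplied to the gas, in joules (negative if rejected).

V₁ = nRT₁/P₁ = 0.982×8.314×403/263 = 12.5 L.
Polytropic n=1.13: T₂ = T₁(V₁/V₂)^(n−1) = 403×(3.44)^0.13 = 473 K; P₂ = P₁(V₁/V₂)^n = 1060 kPa.
W = (P₁V₁−P₂V₂)/(n−1) = (263×12.5−1060×3.64)/0.13 = -4410 J.
ΔU = nCvΔT = 0.982×12.5×(473−403) = 859 J.
Q = ΔU + W = -3550 J.

-3550 J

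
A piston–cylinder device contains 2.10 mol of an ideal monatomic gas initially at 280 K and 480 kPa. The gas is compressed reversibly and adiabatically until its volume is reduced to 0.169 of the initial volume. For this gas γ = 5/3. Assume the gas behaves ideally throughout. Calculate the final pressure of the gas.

V₁ = nRT₁/P₁ = 2.10×8.314×280/480 = 10.2 L.
Adiabatic: TV^(γ−1) = const ⇒ T₂ = 280×(5.92)^0.667 = 916 K; PV^γ = const ⇒ P₂ = 9290 kPa.

9290 kPa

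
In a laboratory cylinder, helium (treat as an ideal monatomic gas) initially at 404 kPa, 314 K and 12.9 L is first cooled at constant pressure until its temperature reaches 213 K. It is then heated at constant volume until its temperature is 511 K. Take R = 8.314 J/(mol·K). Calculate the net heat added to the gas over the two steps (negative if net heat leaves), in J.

n = P₁V₁/(RT₁) = 404×12.9/(8.314×314) = 2.00 mol.
Step 1 — Isobaric: P stays 404 kPa; V/T = const ⇒ T₂ = 213 K, V₂ = 8.75 L.
W = PΔV = 404×(8.75−12.9) kPa·L = -1680 J.
ΔU = nCvΔT = 2.00×12.5×(213−314) = -2510 J.
Q = ΔU + W = nCpΔT = -4190 J.
State after step 1: P = 404 kPa, V = 8.75 L, T = 213 K.
Step 2 — Isochoric: V stays 8.75 L; P/T = const ⇒ T₂ = 511 K, P₂ = 969 kPa.
W = 0 (no volume change).
ΔU = nCvΔT = 2.00×12.5×(511−213) = 7420 J.
Q = ΔU = 7420 J.
Net over both steps: W = -1680 J, Q = 3230 J, ΔU = 4900 J.

3230 J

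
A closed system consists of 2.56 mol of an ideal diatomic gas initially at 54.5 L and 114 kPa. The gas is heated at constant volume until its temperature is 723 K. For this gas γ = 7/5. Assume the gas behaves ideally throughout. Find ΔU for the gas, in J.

T₁ = P₁V₁/(nR) = 114×54.5/(2.56×8.314) = 292 K.
Isochoric: V stays 54.5 L; P/T = const ⇒ T₂ = 723 K, P₂ = 282 kPa.
For an ideal gas ΔU = nCvΔT with Cv = (5/2)R = 20.8 J/(mol·K).
ΔU = 2.56×20.8×(723−292) = 22900 J.

22900 J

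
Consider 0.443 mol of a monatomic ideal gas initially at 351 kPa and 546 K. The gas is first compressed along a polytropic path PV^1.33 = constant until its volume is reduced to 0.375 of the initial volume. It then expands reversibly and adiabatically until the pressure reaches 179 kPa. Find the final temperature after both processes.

342 K

V₁ = nRT₁/P₁ = 0.443×8.314×546/351 = 5.73 L.
Step 1 — Polytropic n=1.33: T₂ = T₁(V₁/V₂)^(n−1) = 546×(2.67)^0.33 = 755 K; P₂ = P₁(V₁/V₂)^n = 1290 kPa.
W = (P₁V₁−P₂V₂)/(n−1) = (351×5.73−1290×2.15)/0.33 = -2330 J.
ΔU = nCvΔT = 0.443×12.5×(755−546) = 1150 J.
Q = ΔU + W = -1180 J.
State after step 1: P = 1290 kPa, V = 2.15 L, T = 755 K.
Step 2 — Adiabatic: T₂/T₁ = (P₂/P₁)^((γ−1)/γ) ⇒ T₂ = 755×(0.138)^0.400 = 342 K; V₂ = 7.04 L.
ΔU = nCvΔT = 0.443×12.5×(342−755) = -2280 J.
Q = 0 for an adiabatic process, so W = −ΔU = 2280 J.
Net over both steps: W = -49.7 J, Q = -1180 J, ΔU = -1130 J.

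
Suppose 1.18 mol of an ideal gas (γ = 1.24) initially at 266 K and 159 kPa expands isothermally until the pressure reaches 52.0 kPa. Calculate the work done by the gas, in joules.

2920 J

V₁ = nRT₁/P₁ = 1.18×8.314×266/159 = 16.4 L.
Isothermal: T stays 266 K; PV = const ⇒ V₂ = 50.2 L, P₂ = 52.0 kPa.
W = nRT ln(V₂/V₁) = 1.18×8.314×266×ln(3.06) = 2920 J.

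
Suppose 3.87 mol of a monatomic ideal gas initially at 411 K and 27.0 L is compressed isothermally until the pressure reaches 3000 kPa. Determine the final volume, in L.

4.41 L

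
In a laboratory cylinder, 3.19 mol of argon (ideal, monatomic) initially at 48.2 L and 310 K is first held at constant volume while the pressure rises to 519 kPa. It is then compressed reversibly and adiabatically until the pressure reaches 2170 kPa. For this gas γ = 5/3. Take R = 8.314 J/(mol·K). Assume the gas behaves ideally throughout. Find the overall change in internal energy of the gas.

54200 J

P₁ = nRT₁/V₁ = 3.19×8.314×310/48.2 = 171 kPa.
Step 1 — Isochoric: V stays 48.2 L; P/T = const ⇒ T₂ = 943 K, P₂ = 519 kPa.
W = 0 (no volume change).
ΔU = nCvΔT = 3.19×12.5×(943−310) = 25200 J.
Q = ΔU = 25200 J.
State after step 1: P = 519 kPa, V = 48.2 L, T = 943 K.
Step 2 — Adiabatic: T₂/T₁ = (P₂/P₁)^((γ−1)/γ) ⇒ T₂ = 943×(4.18)^0.400 = 1670 K; V₂ = 20.4 L.
ΔU = nCvΔT = 3.19×12.5×(1670−943) = 29000 J.
Q = 0 for an adiabatic process, so W = −ΔU = -29000 J.
Net over both steps: W = -29000 J, Q = 25200 J, ΔU = 54200 J.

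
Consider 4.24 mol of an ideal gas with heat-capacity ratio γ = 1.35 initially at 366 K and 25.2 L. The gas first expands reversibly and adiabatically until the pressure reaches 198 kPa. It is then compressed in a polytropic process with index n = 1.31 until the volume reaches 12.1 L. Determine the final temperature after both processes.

P₁ = nRT₁/V₁ = 4.24×8.314×366/25.2 = 512 kPa.
Step 1 — Adiabatic: T₂/T₁ = (P₂/P₁)^((γ−1)/γ) ⇒ T₂ = 366×(0.387)^0.259 = 286 K; V₂ = 50.9 L.
ΔU = nCvΔT = 4.24×23.8×(286−366) = -8050 J.
Q = 0 for an adiabatic process, so W = −ΔU = 8050 J.
State after step 1: P = 198 kPa, V = 50.9 L, T = 286 K.
Step 2 — Polytropic n=1.31: T₂ = T₁(V₁/V₂)^(n−1) = 286×(4.21)^0.31 = 447 K; P₂ = P₁(V₁/V₂)^n = 1300 kPa.
W = (P₁V₁−P₂V₂)/(n−1) = (198×50.9−1300×12.1)/0.31 = -18300 J.
ΔU = nCvΔT = 4.24×23.8×(447−286) = 16200 J.
Q = ΔU + W = -2090 J.
Net over both steps: W = -10200 J, Q = -2090 J, ΔU = 8130 J.

447 K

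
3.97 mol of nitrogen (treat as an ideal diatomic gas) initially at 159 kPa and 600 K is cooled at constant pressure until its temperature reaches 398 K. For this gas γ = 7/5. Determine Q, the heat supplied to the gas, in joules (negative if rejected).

-23300 J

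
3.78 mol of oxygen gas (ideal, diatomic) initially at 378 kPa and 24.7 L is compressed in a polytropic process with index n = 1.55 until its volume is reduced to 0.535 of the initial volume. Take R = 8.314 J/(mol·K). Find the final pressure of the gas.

T₁ = P₁V₁/(nR) = 378×24.7/(3.78×8.314) = 297 K.
Polytropic n=1.55: T₂ = T₁(V₁/V₂)^(n−1) = 297×(1.87)^0.55 = 419 K; P₂ = P₁(V₁/V₂)^n = 997 kPa.

997 kPa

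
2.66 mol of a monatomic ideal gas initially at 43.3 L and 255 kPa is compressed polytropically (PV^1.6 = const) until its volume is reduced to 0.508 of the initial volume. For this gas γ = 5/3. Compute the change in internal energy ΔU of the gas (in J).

8300 J

T₁ = P₁V₁/(nR) = 255×43.3/(2.66×8.314) = 499 K.
Polytropic n=1.6: T₂ = T₁(V₁/V₂)^(n−1) = 499×(1.97)^0.60 = 750 K; P₂ = P₁(V₁/V₂)^n = 754 kPa.
For an ideal gas ΔU = nCvΔT with Cv = (3/2)R = 12.5 J/(mol·K).
ΔU = 2.66×12.5×(750−499) = 8300 J.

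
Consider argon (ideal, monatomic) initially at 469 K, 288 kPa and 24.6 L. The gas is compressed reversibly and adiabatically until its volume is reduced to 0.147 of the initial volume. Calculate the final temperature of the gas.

Adiabatic: TV^(γ−1) = const ⇒ T₂ = 469×(6.80)^0.667 = 1680 K; PV^γ = const ⇒ P₂ = 7030 kPa.

1680 K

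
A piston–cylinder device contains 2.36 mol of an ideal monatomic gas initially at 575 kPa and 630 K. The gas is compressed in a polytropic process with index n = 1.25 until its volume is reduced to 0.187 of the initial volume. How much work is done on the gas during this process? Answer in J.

25700 J

V₁ = nRT₁/P₁ = 2.36×8.314×630/575 = 21.5 L.
Polytropic n=1.25: T₂ = T₁(V₁/V₂)^(n−1) = 630×(5.35)^0.25 = 958 K; P₂ = P₁(V₁/V₂)^n = 4680 kPa.
W = (P₁V₁−P₂V₂)/(n−1) = (575×21.5−4680×4.02)/0.25 = -25700 J.
Work done on the gas = −W_by = 25700 J.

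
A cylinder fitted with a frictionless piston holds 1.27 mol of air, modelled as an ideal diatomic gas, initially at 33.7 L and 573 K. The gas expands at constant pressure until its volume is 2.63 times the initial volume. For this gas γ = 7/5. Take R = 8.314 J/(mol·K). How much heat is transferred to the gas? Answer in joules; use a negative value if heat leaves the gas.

34500 J

P₁ = nRT₁/V₁ = 1.27×8.314×573/33.7 = 180 kPa.
Isobaric: P stays 180 kPa; V/T = const ⇒ T₂ = 1510 K, V₂ = 88.6 L.
W = PΔV = 180×(88.6−33.7) kPa·L = 9860 J.
ΔU = nCvΔT = 1.27×20.8×(1510−573) = 24700 J.
Q = ΔU + W = nCpΔT = 34500 J.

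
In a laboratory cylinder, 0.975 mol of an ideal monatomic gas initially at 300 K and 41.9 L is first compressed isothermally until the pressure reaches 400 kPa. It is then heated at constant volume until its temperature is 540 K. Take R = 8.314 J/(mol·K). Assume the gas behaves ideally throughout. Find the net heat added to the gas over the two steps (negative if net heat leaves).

-1780 J

P₁ = nRT₁/V₁ = 0.975×8.314×300/41.9 = 58.0 kPa.
Step 1 — Isothermal: T stays 300 K; PV = const ⇒ V₂ = 6.08 L, P₂ = 400 kPa.
ΔU = 0 (ideal gas, T constant).
W = nRT ln(V₂/V₁) = 0.975×8.314×300×ln(0.145) = -4690 J.
Q = ΔU + W = -4690 J.
State after step 1: P = 400 kPa, V = 6.08 L, T = 300 K.
Step 2 — Isochoric: V stays 6.08 L; P/T = const ⇒ T₂ = 540 K, P₂ = 720 kPa.
W = 0 (no volume change).
ΔU = nCvΔT = 0.975×12.5×(540−300) = 2920 J.
Q = ΔU = 2920 J.
Net over both steps: W = -4690 J, Q = -1780 J, ΔU = 2920 J.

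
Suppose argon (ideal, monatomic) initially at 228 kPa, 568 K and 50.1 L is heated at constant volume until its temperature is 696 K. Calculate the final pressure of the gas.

279 kPa

Isochoric: V stays 50.1 L; P/T = const ⇒ T₂ = 696 K, P₂ = 279 kPa.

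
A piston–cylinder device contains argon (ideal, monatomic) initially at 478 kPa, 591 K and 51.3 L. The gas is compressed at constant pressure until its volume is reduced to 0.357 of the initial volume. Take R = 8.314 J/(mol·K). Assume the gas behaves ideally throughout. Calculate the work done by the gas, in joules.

n = P₁V₁/(RT₁) = 478×51.3/(8.314×591) = 4.99 mol.
Isobaric: P stays 478 kPa; V/T = const ⇒ T₂ = 211 K, V₂ = 18.3 L.
W = PΔV = 478×(18.3−51.3) kPa·L = -15800 J.

-15800 J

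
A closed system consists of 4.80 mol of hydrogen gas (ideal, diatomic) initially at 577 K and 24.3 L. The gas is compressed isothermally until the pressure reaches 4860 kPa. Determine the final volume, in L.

P₁ = nRT₁/V₁ = 4.80×8.314×577/24.3 = 948 kPa.
Isothermal: T stays 577 K; PV = const ⇒ V₂ = 4.74 L, P₂ = 4860 kPa.

4.74 L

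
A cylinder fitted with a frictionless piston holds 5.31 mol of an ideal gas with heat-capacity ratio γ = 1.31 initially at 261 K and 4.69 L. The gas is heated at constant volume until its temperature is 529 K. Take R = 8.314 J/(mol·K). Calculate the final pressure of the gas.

P₁ = nRT₁/V₁ = 5.31×8.314×261/4.69 = 2460 kPa.
Isochoric: V stays 4.69 L; P/T = const ⇒ T₂ = 529 K, P₂ = 4980 kPa.

4980 kPa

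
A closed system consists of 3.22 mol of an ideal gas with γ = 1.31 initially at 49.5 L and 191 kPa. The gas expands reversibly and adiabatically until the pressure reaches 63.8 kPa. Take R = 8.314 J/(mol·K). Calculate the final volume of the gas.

T₁ = P₁V₁/(nR) = 191×49.5/(3.22×8.314) = 353 K.
Adiabatic: T₂/T₁ = (P₂/P₁)^((γ−1)/γ) ⇒ T₂ = 353×(0.334)^0.237 = 272 K; V₂ = 114 L.

114 L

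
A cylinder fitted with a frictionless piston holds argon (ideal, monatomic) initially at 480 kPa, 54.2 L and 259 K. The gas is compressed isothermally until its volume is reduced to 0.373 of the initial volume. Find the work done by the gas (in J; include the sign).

n = P₁V₁/(RT₁) = 480×54.2/(8.314×259) = 12.1 mol.
Isothermal: T stays 259 K; PV = const ⇒ V₂ = 20.2 L, P₂ = 1290 kPa.
W = nRT ln(V₂/V₁) = 12.1×8.314×259×ln(0.373) = -25700 J.

-25700 J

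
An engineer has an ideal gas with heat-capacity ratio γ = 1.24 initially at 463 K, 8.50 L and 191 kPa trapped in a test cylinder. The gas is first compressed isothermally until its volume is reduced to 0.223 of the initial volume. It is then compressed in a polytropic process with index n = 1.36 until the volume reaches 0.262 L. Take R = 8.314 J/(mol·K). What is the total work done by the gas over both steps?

n = P₁V₁/(RT₁) = 191×8.50/(8.314×463) = 0.422 mol.
Step 1 — Isothermal: T stays 463 K; PV = const ⇒ V₂ = 1.90 L, P₂ = 857 kPa.
ΔU = 0 (ideal gas, T constant).
W = nRT ln(V₂/V₁) = 0.422×8.314×463×ln(0.223) = -2440 J.
Q = ΔU + W = -2440 J.
State after step 1: P = 857 kPa, V = 1.90 L, T = 463 K.
Step 2 — Polytropic n=1.36: T₂ = T₁(V₁/V₂)^(n−1) = 463×(7.23)^0.36 = 944 K; P₂ = P₁(V₁/V₂)^n = 12600 kPa.
W = (P₁V₁−P₂V₂)/(n−1) = (857×1.90−12600×0.262)/0.36 = -4690 J.
ΔU = nCvΔT = 0.422×34.6×(944−463) = 7030 J.
Q = ΔU + W = 2340 J.
Net over both steps: W = -7120 J, Q = -93.7 J, ΔU = 7030 J.

-7120 J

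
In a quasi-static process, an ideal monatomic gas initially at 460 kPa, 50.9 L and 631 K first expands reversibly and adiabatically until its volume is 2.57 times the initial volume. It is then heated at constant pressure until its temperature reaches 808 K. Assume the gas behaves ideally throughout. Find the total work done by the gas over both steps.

33900 J

n = P₁V₁/(RT₁) = 460×50.9/(8.314×631) = 4.46 mol.
Step 1 — Adiabatic: TV^(γ−1) = const ⇒ T₂ = 631×(0.389)^0.667 = 336 K; PV^γ = const ⇒ P₂ = 95.4 kPa.
ΔU = nCvΔT = 4.46×12.5×(336−631) = -16400 J.
Q = 0 for an adiabatic process, so W = −ΔU = 16400 J.
State after step 1: P = 95.4 kPa, V = 131 L, T = 336 K.
Step 2 — Isobaric: P stays 95.4 kPa; V/T = const ⇒ T₂ = 808 K, V₂ = 314 L.
W = PΔV = 95.4×(314−131) kPa·L = 17500 J.
ΔU = nCvΔT = 4.46×12.5×(808−336) = 26300 J.
Q = ΔU + W = nCpΔT = 43800 J.
Net over both steps: W = 33900 J, Q = 43800 J, ΔU = 9850 J.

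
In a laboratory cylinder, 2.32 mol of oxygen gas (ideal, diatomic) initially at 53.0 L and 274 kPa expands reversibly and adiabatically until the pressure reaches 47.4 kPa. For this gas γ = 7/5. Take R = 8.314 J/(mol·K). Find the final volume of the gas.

186 L

T₁ = P₁V₁/(nR) = 274×53.0/(2.32×8.314) = 753 K.
Adiabatic: T₂/T₁ = (P₂/P₁)^((γ−1)/γ) ⇒ T₂ = 753×(0.173)^0.286 = 456 K; V₂ = 186 L.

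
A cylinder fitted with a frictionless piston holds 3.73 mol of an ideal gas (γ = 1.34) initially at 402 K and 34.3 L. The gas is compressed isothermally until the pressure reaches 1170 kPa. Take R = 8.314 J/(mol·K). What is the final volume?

P₁ = nRT₁/V₁ = 3.73×8.314×402/34.3 = 363 kPa.
Isothermal: T stays 402 K; PV = const ⇒ V₂ = 10.7 L, P₂ = 1170 kPa.

10.7 L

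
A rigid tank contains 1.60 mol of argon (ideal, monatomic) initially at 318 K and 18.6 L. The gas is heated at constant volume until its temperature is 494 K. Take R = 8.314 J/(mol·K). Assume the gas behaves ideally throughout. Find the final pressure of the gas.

P₁ = nRT₁/V₁ = 1.60×8.314×318/18.6 = 227 kPa.
Isochoric: V stays 18.6 L; P/T = const ⇒ T₂ = 494 K, P₂ = 353 kPa.

353 kPa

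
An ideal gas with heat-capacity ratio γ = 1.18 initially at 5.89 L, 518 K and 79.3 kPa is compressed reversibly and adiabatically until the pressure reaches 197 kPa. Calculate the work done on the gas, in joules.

n = P₁V₁/(RT₁) = 79.3×5.89/(8.314×518) = 0.108 mol.
Adiabatic: T₂/T₁ = (P₂/P₁)^((γ−1)/γ) ⇒ T₂ = 518×(2.48)^0.153 = 595 K; V₂ = 2.72 L.
ΔU = nCvΔT = 0.108×46.2×(595−518) = 386 J.
Q = 0 for an adiabatic process, so W = −ΔU = -386 J.
Work done on the gas = −W_by = 386 J.

386 J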